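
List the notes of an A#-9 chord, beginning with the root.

A#, C#, E#, G#, B#

Root A#, quality minor ninth:
Root: A#
Minor 3rd (3rd): C#
Perfect 5th (5th): E#
Minor 7th (7th): G#
Major 9th (9th): B#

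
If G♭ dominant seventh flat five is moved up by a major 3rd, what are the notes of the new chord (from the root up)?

B-flat – D – F-flat – A-flat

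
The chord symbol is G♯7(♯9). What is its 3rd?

G♯7(♯9) is built on G#; its 3rd is a major 3rd above the root.
A third above G uses the letter B, and the major 3rd above G# is B#.

B#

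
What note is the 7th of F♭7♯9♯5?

Root of F♭7♯9♯5 = F♭. The 7th is a minor 7th: F♭ up a minor 7th → E𝄫.

E𝄫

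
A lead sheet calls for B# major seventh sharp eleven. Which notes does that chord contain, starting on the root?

B# major seventh sharp eleven is a major seventh sharp eleven built on B-sharp.
- root: B-sharp
- major 3rd: D-double-sharp
- perfect 5th: F-double-sharp
- major 7th: A-double-sharp
- augmented 11th: E-double-sharp

B-sharp, D-double-sharp, F-double-sharp, A-double-sharp, E-double-sharp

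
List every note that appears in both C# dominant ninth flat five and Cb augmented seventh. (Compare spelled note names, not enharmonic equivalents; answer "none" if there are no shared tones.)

G

C# dominant ninth flat five = C#, E#, G, B, D#.
Cb augmented seventh = Cb, Eb, G, Bbb.
Shared: G.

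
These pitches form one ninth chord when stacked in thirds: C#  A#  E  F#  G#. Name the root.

Arranged so that each adjacent pair is a third by letter name: F# – A# – C# – E – G#.
The bottom of that stack, F#, is the root (this is F# dominant ninth).

F#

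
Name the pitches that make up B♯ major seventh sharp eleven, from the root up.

B-sharp, D-double-sharp, F-double-sharp, A-double-sharp, E-double-sharp

B♯ major seventh sharp eleven is a major seventh sharp eleven built on B-sharp.
Root: B-sharp
Major 3rd (3rd): D-double-sharp
Perfect 5th (5th): F-double-sharp
Major 7th (7th): A-double-sharp
Augmented 11th (11th): E-double-sharp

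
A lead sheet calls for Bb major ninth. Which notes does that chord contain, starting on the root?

Root B-flat, quality major ninth:
B-flat — root
D — major 3rd
F — perfect 5th
A — major 7th
C — major 9th

B-flat  D  F  A  C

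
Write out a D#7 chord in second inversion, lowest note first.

D#7 = D#–F##–A#–C#; second inversion → fifth (A#) lowest.

A#, C#, D#, F##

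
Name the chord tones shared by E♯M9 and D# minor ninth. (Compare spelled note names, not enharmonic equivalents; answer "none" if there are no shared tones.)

E#

E♯M9: E# G## B# D## F##
D# minor ninth: D# F# A# C# E#
Common to both → E#.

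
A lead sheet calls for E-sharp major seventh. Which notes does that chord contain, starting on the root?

E-sharp major seventh: major seventh on E#.
Root: E#
Major 3rd (3rd): G##
Perfect 5th (5th): B#
Major 7th (7th): D##

E# G## B# D##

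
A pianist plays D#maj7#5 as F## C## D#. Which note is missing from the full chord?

A##

D#maj7#5 = D#, F##, A##, C##. The voicing lacks the 5th (augmented 5th), A##.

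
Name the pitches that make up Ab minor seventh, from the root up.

Ab minor seventh is a minor seventh built on Ab.
Root: Ab
Minor 3rd (3rd): Cb
Perfect 5th (5th): Eb
Minor 7th (7th): Gb

Ab  Cb  Eb  Gb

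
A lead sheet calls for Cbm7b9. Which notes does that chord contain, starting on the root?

Cb, Ebb, Gb, Bbb, Dbb

Cbm7b9 is a minor seventh flat nine built on Cb.
Root: Cb
Minor 3rd (3rd): Ebb
Perfect 5th (5th): Gb
Minor 7th (7th): Bbb
Minor 9th (9th): Dbb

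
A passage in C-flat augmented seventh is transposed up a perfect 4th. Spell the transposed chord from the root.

Fb Ab C Ebb

Transposed root: Cb → Fb (perfect 4th up). So we spell Fb augmented seventh:
Root: Fb
Major 3rd (3rd): Ab
Augmented 5th (5th): C
Minor 7th (7th): Ebb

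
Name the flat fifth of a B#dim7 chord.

F#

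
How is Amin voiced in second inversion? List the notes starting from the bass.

E A C

In root position, Amin is A–C–E.
Second inversion puts the fifth (E) in the bass.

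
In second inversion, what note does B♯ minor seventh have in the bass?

B♯ minor seventh in root position is B-sharp–D-sharp–F-double-sharp–A-sharp.
Second inversion places the fifth in the bass, which is F-double-sharp.

F-double-sharp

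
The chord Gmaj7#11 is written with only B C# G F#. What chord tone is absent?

D

Gmaj7#11 = G, B, D, F#, C#. The voicing lacks the 5th (perfect 5th), D.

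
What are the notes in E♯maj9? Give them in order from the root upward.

Root E#, quality major ninth:
Root: E#
Major 3rd (3rd): G##
Perfect 5th (5th): B#
Major 7th (7th): D##
Major 9th (9th): F##

E#, G##, B#, D##, F##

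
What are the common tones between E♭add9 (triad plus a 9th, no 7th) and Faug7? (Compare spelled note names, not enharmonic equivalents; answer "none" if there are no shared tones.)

Eb, F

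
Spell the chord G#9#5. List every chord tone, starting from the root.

G#9#5: dominant ninth sharp five on G#.
G# — root
B# — major 3rd
D## — augmented 5th
F# — minor 7th
A# — major 9th

G# B# D## F# A#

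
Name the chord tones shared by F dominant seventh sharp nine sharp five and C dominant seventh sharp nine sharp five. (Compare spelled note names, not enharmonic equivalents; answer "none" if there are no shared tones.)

G-sharp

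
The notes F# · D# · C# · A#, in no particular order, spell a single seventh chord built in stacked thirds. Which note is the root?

D#

Arranged so that each adjacent pair is a third by letter name: D# – F# – A# – C#.
The bottom of that stack, D#, is the root (this is D# minor seventh).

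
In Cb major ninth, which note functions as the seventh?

Cb major ninth is built on C-flat; its 7th is a major 7th above the root.
A seventh above C uses the letter B, and the major 7th above C-flat is B-flat.

B-flat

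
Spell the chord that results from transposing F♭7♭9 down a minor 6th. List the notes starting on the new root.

A minor 6th down from Fb is Ab, so the new chord is Ab dominant seventh flat nine.
root → Ab
3rd (major 3rd) → C
5th (perfect 5th) → Eb
7th (minor 7th) → Gb
9th (minor 9th) → Bbb

Ab C Eb Gb Bbb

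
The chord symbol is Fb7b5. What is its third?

Fb7b5 is built on Fb; its 3rd is a major 3rd above the root.
A third above F uses the letter A, and the major 3rd above Fb is Ab.

Ab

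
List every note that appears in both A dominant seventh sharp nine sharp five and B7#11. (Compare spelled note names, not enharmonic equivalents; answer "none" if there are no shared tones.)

A dominant seventh sharp nine sharp five: A C# E# G B#
B7#11: B D# F# A E#
Common to both → A, E#.

A, E#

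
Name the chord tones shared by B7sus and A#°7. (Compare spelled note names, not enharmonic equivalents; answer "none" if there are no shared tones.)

B7sus: B E F# A
A#°7: A# C# E G
Common to both → E.

E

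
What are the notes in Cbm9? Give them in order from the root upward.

Cb, Ebb, Gb, Bbb, Db

Cbm9: minor ninth on Cb.
- root: Cb
- minor 3rd: Ebb
- perfect 5th: Gb
- minor 7th: Bbb
- major 9th: Db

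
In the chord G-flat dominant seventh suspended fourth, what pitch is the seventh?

Fb

G-flat dominant seventh suspended fourth is built on Gb; its 7th is a minor 7th above the root.
A seventh above G uses the letter F, and the minor 7th above Gb is Fb.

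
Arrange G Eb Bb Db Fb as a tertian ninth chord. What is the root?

Eb

Arranged so that each adjacent pair is a third by letter name: Eb – G – Bb – Db – Fb.
The bottom of that stack, Eb, is the root (this is Eb dominant seventh flat nine).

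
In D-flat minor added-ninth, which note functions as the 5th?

A-flat

D-flat minor added-ninth is built on D-flat; its 5th is a perfect 5th above the root.
A fifth above D uses the letter A, and the perfect 5th above D-flat is A-flat.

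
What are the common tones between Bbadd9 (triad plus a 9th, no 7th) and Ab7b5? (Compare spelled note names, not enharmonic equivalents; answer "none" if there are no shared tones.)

Bbadd9 = B♭, D, F, C.
Ab7b5 = A♭, C, E𝄫, G♭.
Shared: C.

C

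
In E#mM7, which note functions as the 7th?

E#mM7 is built on E#; its 7th is a major 7th above the root.
A seventh above E uses the letter D, and the major 7th above E# is D##.

D##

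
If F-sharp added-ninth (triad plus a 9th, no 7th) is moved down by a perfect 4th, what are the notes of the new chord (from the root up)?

Transposed root: F# → C# (perfect 4th down). So we spell C# added-ninth:
- root: C#
- major 3rd: E#
- perfect 5th: G#
- major 9th: D#

C#, E#, G#, D#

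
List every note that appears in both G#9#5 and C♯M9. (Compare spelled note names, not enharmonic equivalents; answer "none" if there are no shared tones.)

G#9#5: G# B# D## F# A#
C♯M9: C# E# G# B# D#
Common to both → G#, B#.

G#, B#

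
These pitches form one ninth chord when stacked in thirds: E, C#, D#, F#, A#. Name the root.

Arranged so that each adjacent pair is a third by letter name: D# – F# – A# – C# – E.
The bottom of that stack, D#, is the root (this is D# minor seventh flat nine).

D#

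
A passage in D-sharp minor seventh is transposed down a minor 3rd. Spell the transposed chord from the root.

A minor 3rd down from D-sharp is B-sharp, so the new chord is B-sharp minor seventh.
Root: B-sharp
Minor 3rd (3rd): D-sharp
Perfect 5th (5th): F-double-sharp
Minor 7th (7th): A-sharp

B-sharp, D-sharp, F-double-sharp, A-sharp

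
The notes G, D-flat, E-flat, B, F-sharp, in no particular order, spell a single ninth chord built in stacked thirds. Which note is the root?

Arranged so that each adjacent pair is a third by letter name: E-flat – G – B – D-flat – F-sharp.
The bottom of that stack, E-flat, is the root (this is E-flat dominant seventh sharp nine sharp five).

E-flat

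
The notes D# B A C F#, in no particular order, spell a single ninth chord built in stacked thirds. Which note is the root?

B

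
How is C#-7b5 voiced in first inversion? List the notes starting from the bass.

E – G – B – C♯

C#-7b5 = C♯–E–G–B; first inversion → third (E) lowest.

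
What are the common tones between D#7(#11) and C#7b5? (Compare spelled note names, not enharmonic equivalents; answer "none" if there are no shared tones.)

C#

D#7(#11) = D#, F##, A#, C#, G##.
C#7b5 = C#, E#, G, B.
Shared: C#.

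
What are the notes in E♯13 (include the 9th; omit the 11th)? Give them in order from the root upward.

E#, G##, B#, D#, F##, C##

E♯13: dominant thirteenth on E#.
- root: E#
- major 3rd: G##
- perfect 5th: B#
- minor 7th: D#
- major 9th: F##
- major 13th: C##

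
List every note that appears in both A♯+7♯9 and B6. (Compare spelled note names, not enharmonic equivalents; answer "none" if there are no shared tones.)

A♯+7♯9 = A#, C##, E##, G#, B##.
B6 = B, D#, F#, G#.
Shared: G#.

G#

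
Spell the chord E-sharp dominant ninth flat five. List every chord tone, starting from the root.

Root E-sharp, quality dominant ninth flat five:
root → E-sharp
3rd (major 3rd) → G-double-sharp
5th (diminished 5th) → B
7th (minor 7th) → D-sharp
9th (major 9th) → F-double-sharp

E-sharp  G-double-sharp  B  D-sharp  F-double-sharp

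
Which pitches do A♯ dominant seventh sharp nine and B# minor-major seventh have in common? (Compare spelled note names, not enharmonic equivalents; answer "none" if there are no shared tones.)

A♯ dominant seventh sharp nine = A-sharp, C-double-sharp, E-sharp, G-sharp, B-double-sharp.
B# minor-major seventh = B-sharp, D-sharp, F-double-sharp, A-double-sharp.
Shared: none.

none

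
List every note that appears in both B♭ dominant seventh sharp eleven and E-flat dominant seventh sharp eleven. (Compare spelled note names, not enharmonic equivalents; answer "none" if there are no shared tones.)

B♭ dominant seventh sharp eleven = B-flat, D, F, A-flat, E.
E-flat dominant seventh sharp eleven = E-flat, G, B-flat, D-flat, A.
Shared: B-flat.

B-flat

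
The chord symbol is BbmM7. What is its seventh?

A

BbmM7 is built on Bb; its 7th is a major 7th above the root.
A seventh above B uses the letter A, and the major 7th above Bb is A.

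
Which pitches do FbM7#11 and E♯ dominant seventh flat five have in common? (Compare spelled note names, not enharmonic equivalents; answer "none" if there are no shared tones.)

FbM7#11 = Fb, Ab, Cb, Eb, Bb.
E♯ dominant seventh flat five = E#, G##, B, D#.
Shared: none.

none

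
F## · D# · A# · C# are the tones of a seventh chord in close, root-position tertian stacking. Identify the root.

Stacking in thirds gives D# – F## – A# – C#, so D# is the root — D# dominant seventh.

D#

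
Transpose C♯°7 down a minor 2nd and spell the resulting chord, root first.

B# D# F# A

C# down a minor 2nd → B#. New chord: B# diminished seventh.
root → B#
3rd (minor 3rd) → D#
5th (diminished 5th) → F#
7th (diminished 7th) → A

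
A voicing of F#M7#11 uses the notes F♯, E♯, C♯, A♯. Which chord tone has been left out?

B♯

F#M7#11 = F♯, A♯, C♯, E♯, B♯. The voicing lacks the 11th (augmented 11th), B♯.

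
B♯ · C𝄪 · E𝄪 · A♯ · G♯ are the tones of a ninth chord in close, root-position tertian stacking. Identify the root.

Arranged so that each adjacent pair is a third by letter name: A♯ – C𝄪 – E𝄪 – G♯ – B♯.
The bottom of that stack, A♯, is the root (this is A♯ dominant ninth sharp five).

A♯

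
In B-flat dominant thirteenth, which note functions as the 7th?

B-flat dominant thirteenth is built on Bb; its 7th is a minor 7th above the root.
A seventh above B uses the letter A, and the minor 7th above Bb is Ab.

Ab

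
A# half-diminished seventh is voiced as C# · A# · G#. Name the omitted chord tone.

The full A# half-diminished seventh chord is A#, C#, E, G#.
Comparing with the voicing, the diminished 5th (5th) — E — is absent.

E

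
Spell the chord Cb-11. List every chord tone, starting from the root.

Cb-11: minor eleventh on Cb.
- root: Cb
- minor 3rd: Ebb
- perfect 5th: Gb
- minor 7th: Bbb
- major 9th: Db
- perfect 11th: Fb

Cb, Ebb, Gb, Bbb, Db, Fb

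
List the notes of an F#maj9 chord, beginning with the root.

Root F#, quality major ninth:
F# — root
A# — major 3rd
C# — perfect 5th
E# — major 7th
G# — major 9th

F#, A#, C#, E#, G#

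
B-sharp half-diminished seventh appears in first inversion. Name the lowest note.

D-sharp

B-sharp half-diminished seventh = B-sharp–D-sharp–F-sharp–A-sharp. First inversion → third in the bass = D-sharp.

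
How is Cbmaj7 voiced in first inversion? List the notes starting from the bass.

Cbmaj7 = Cb–Eb–Gb–Bb; first inversion → third (Eb) lowest.

Eb  Gb  Bb  Cb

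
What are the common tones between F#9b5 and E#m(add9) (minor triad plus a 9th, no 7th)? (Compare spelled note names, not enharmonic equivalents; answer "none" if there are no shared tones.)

G#

F#9b5: F# A# C E G#
E#m(add9): E# G# B# F##
Common to both → G#.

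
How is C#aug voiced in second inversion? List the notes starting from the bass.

In root position, C#aug is C#–E#–G##.
Second inversion puts the fifth (G##) in the bass.

G## C# E#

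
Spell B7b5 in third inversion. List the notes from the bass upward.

A, B, D#, F

In root position, B7b5 is B–D#–F–A.
Third inversion puts the seventh (A) in the bass.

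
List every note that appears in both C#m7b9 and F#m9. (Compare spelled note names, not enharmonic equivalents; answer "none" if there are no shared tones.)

C♯, E, G♯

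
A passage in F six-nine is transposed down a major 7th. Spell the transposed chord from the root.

Gb, Bb, Db, Eb, Ab

A major 7th down from F is Gb, so the new chord is Gb six-nine.
Gb — root
Bb — major 3rd
Db — perfect 5th
Eb — major 6th
Ab — major 9th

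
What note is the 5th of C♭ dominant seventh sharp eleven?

Gb

C♭ dominant seventh sharp eleven is built on Cb; its 5th is a perfect 5th above the root.
A fifth above C uses the letter G, and the perfect 5th above Cb is Gb.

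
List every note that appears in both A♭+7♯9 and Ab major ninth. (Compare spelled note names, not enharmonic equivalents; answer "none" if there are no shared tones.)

A♭+7♯9: Ab C E Gb B
Ab major ninth: Ab C Eb G Bb
Common to both → Ab, C.

Ab – C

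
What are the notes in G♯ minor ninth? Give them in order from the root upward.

G♯ minor ninth: minor ninth on G#.
root → G#
3rd (minor 3rd) → B
5th (perfect 5th) → D#
7th (minor 7th) → F#
9th (major 9th) → A#

G#, B, D#, F#, A#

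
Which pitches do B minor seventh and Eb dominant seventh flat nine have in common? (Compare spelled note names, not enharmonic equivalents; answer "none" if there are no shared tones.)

B minor seventh = B, D, F-sharp, A.
Eb dominant seventh flat nine = E-flat, G, B-flat, D-flat, F-flat.
Shared: none.

none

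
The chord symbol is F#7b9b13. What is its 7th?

E

Root of F#7b9b13 = F#. The 7th is a minor 7th: F# up a minor 7th → E.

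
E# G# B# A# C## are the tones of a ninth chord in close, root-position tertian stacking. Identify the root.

A#

Stacking in thirds gives A# – C## – E# – G# – B#, so A# is the root — A# dominant ninth.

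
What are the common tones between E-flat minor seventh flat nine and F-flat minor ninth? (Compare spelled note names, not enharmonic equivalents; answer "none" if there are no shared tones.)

E-flat minor seventh flat nine = Eb, Gb, Bb, Db, Fb.
F-flat minor ninth = Fb, Abb, Cb, Ebb, Gb.
Shared: Gb, Fb.

Gb, Fb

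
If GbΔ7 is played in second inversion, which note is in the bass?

GbΔ7 in root position is Gb–Bb–Db–F.
Second inversion places the fifth in the bass, which is Db.

Db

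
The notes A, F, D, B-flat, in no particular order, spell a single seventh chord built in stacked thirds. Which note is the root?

B-flat

Arranged so that each adjacent pair is a third by letter name: B-flat – D – F – A.
The bottom of that stack, B-flat, is the root (this is B-flat major seventh).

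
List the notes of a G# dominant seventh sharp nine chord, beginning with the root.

G#, B#, D#, F#, A##

Root G#, quality dominant seventh sharp nine:
- root: G#
- major 3rd: B#
- perfect 5th: D#
- minor 7th: F#
- augmented 9th: A##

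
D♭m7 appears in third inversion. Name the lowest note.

D♭m7 = Db–Fb–Ab–Cb. Third inversion → seventh in the bass = Cb.

Cb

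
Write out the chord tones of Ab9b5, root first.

Ab9b5: dominant ninth flat five on A♭.
- root: A♭
- major 3rd: C
- diminished 5th: E𝄫
- minor 7th: G♭
- major 9th: B♭

A♭, C, E𝄫, G♭, B♭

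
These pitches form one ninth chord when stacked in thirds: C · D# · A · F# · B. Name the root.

B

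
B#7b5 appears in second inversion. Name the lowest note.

B#7b5 = B#–D##–F#–A#. Second inversion → fifth in the bass = F#.

F#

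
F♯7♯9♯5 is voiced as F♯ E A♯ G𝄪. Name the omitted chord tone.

C𝄪

The full F♯7♯9♯5 chord is F♯, A♯, C𝄪, E, G𝄪.
Comparing with the voicing, the augmented 5th (5th) — C𝄪 — is absent.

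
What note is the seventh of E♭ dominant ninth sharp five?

D-flat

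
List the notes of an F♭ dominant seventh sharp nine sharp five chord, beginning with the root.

F♭ dominant seventh sharp nine sharp five is a dominant seventh sharp nine sharp five built on Fb.
- root: Fb
- major 3rd: Ab
- augmented 5th: C
- minor 7th: Ebb
- augmented 9th: G

Fb  Ab  C  Ebb  G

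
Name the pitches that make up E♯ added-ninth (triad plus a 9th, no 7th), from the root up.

E#, G##, B#, F##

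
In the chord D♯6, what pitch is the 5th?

Root of D♯6 = D#. The 5th is a perfect 5th: D# up a perfect 5th → A#.

A#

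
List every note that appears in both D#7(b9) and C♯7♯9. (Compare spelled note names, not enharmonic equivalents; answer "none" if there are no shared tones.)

D#7(b9) = D#, F##, A#, C#, E.
C♯7♯9 = C#, E#, G#, B, D##.
Shared: C#.

C#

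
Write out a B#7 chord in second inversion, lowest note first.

F##, A#, B#, D##

B#7 = B#–D##–F##–A#; second inversion → fifth (F##) lowest.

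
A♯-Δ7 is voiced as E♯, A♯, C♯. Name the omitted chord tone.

A♯-Δ7 = A♯, C♯, E♯, G𝄪. The voicing lacks the 7th (major 7th), G𝄪.

G𝄪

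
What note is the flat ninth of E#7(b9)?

Root of E#7(b9) = E#. The 9th is a minor 9th: E# up a minor 9th → F#.

F#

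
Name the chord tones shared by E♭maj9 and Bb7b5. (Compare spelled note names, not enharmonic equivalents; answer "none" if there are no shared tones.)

Bb – D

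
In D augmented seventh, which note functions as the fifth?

D augmented seventh is built on D; its 5th is an augmented 5th above the root.
A fifth above D uses the letter A, and the augmented 5th above D is A-sharp.

A-sharp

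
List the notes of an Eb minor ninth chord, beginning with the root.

Eb minor ninth is a minor ninth built on Eb.
- root: Eb
- minor 3rd: Gb
- perfect 5th: Bb
- minor 7th: Db
- major 9th: F

Eb – Gb – Bb – Db – F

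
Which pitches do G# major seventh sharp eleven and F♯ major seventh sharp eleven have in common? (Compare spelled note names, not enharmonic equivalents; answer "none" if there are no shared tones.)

G# major seventh sharp eleven: G-sharp B-sharp D-sharp F-double-sharp C-double-sharp
F♯ major seventh sharp eleven: F-sharp A-sharp C-sharp E-sharp B-sharp
Common to both → B-sharp.

B-sharp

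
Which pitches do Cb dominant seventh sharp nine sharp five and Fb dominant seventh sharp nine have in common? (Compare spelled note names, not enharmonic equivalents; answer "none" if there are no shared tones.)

Cb dominant seventh sharp nine sharp five: Cb Eb G Bbb D
Fb dominant seventh sharp nine: Fb Ab Cb Ebb G
Common to both → Cb, G.

Cb – G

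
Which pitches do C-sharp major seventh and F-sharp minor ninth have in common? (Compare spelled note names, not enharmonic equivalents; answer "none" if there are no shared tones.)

C-sharp major seventh = C-sharp, E-sharp, G-sharp, B-sharp.
F-sharp minor ninth = F-sharp, A, C-sharp, E, G-sharp.
Shared: C-sharp, G-sharp.

C-sharp, G-sharp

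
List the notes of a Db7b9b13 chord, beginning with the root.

Db  F  Ab  Cb  Ebb  Bbb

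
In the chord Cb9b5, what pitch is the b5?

Cb9b5 is built on Cb; its 5th is a diminished 5th above the root.
A fifth above C uses the letter G, and the diminished 5th above Cb is Gbb.

Gbb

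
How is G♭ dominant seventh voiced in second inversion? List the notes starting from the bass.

In root position, G♭ dominant seventh is G-flat–B-flat–D-flat–F-flat.
Second inversion puts the fifth (D-flat) in the bass.

D-flat F-flat G-flat B-flat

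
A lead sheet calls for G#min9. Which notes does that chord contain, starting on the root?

Root G#, quality minor ninth:
G# — root
B — minor 3rd
D# — perfect 5th
F# — minor 7th
A# — major 9th

G# B D# F# A#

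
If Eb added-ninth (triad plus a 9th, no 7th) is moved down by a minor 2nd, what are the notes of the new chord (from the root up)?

D, F#, A, E

Eb down a minor 2nd → D. New chord: D added-ninth.
D — root
F# — major 3rd
A — perfect 5th
E — major 9th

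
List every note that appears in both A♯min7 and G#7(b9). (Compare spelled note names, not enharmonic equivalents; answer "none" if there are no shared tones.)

G#

A♯min7 = A#, C#, E#, G#.
G#7(b9) = G#, B#, D#, F#, A.
Shared: G#.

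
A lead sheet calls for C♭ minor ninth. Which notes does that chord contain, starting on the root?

C♭ minor ninth: minor ninth on Cb.
root → Cb
3rd (minor 3rd) → Ebb
5th (perfect 5th) → Gb
7th (minor 7th) → Bbb
9th (major 9th) → Db

Cb, Ebb, Gb, Bbb, Db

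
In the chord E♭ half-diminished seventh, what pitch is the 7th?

D-flat

Root of E♭ half-diminished seventh = E-flat. The 7th is a minor 7th: E-flat up a minor 7th → D-flat.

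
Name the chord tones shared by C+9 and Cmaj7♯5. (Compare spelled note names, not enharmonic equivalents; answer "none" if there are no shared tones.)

C+9: C E G# Bb D
Cmaj7♯5: C E G# B
Common to both → C, E, G#.

C – E – G#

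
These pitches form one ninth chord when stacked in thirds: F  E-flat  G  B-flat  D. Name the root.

Arranged so that each adjacent pair is a third by letter name: E-flat – G – B-flat – D – F.
The bottom of that stack, E-flat, is the root (this is E-flat major ninth).

E-flat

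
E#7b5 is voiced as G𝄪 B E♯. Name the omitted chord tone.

D♯

E#7b5 = E♯, G𝄪, B, D♯. The voicing lacks the 7th (minor 7th), D♯.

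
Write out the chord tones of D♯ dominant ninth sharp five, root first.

D#, F##, A##, C#, E#

Root D#, quality dominant ninth sharp five:
root → D#
3rd (major 3rd) → F##
5th (augmented 5th) → A##
7th (minor 7th) → C#
9th (major 9th) → E#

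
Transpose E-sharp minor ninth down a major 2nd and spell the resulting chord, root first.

D# – F# – A# – C# – E#

A major 2nd down from E# is D#, so the new chord is D# minor ninth.
D# — root
F# — minor 3rd
A# — perfect 5th
C# — minor 7th
E# — major 9th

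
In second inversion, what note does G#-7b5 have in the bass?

D

G#-7b5 in root position is G♯–B–D–F♯.
Second inversion places the fifth in the bass, which is D.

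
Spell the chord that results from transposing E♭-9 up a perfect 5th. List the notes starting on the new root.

B♭, D♭, F, A♭, C

E♭ up a perfect 5th → B♭. New chord: B♭ minor ninth.
B♭ — root
D♭ — minor 3rd
F — perfect 5th
A♭ — minor 7th
C — major 9th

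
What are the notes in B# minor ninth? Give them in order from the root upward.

B-sharp – D-sharp – F-double-sharp – A-sharp – C-double-sharp

Root B-sharp, quality minor ninth:
root → B-sharp
3rd (minor 3rd) → D-sharp
5th (perfect 5th) → F-double-sharp
7th (minor 7th) → A-sharp
9th (major 9th) → C-double-sharp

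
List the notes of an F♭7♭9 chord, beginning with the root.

Fb, Ab, Cb, Ebb, Gbb

Root Fb, quality dominant seventh flat nine:
Root: Fb
Major 3rd (3rd): Ab
Perfect 5th (5th): Cb
Minor 7th (7th): Ebb
Minor 9th (9th): Gbb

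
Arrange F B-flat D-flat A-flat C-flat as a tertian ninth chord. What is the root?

Stacking in thirds gives B-flat – D-flat – F – A-flat – C-flat, so B-flat is the root — B-flat minor seventh flat nine.

B-flat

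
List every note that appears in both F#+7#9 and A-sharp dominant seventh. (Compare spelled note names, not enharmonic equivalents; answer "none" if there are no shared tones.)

A# – C##

F#+7#9: F# A# C## E G##
A-sharp dominant seventh: A# C## E# G#
Common to both → A#, C##.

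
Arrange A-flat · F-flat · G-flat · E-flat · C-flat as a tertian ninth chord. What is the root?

F-flat

Arranged so that each adjacent pair is a third by letter name: F-flat – A-flat – C-flat – E-flat – G-flat.
The bottom of that stack, F-flat, is the root (this is F-flat major ninth).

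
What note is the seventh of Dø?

Root of Dø = D. The 7th is a minor 7th: D up a minor 7th → C.

C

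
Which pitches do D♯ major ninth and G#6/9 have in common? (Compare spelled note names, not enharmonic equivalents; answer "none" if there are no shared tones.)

D#, A#, E#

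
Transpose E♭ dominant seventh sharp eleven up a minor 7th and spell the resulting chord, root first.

A minor 7th up from E♭ is D♭, so the new chord is D♭ dominant seventh sharp eleven.
- root: D♭
- major 3rd: F
- perfect 5th: A♭
- minor 7th: C♭
- augmented 11th: G

D♭, F, A♭, C♭, G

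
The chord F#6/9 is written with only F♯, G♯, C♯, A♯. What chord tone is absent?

D♯

F#6/9 = F♯, A♯, C♯, D♯, G♯. The voicing lacks the 6th (major 6th), D♯.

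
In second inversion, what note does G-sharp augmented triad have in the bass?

G-sharp augmented triad = G#–B#–D##. Second inversion → fifth in the bass = D##.

D##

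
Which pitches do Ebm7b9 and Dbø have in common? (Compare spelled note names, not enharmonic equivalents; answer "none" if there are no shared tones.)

Db – Fb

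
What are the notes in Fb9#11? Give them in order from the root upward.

Fb  Ab  Cb  Ebb  Gb  Bb

Fb9#11 is a dominant ninth sharp eleven built on Fb.
root → Fb
3rd (major 3rd) → Ab
5th (perfect 5th) → Cb
7th (minor 7th) → Ebb
9th (major 9th) → Gb
11th (augmented 11th) → Bb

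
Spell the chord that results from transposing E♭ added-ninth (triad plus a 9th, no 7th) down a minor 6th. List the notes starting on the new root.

G, B, D, A

Transposed root: Eb → G (minor 6th down). So we spell G added-ninth:
G — root
B — major 3rd
D — perfect 5th
A — major 9th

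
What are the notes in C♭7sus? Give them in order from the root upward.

C♭7sus: dominant seventh suspended fourth on Cb.
root → Cb
4th (perfect 4th) → Fb
5th (perfect 5th) → Gb
7th (minor 7th) → Bbb

Cb, Fb, Gb, Bbb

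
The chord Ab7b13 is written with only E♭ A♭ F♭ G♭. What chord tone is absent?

C

Ab7b13 = A♭, C, E♭, G♭, F♭. The voicing lacks the 3rd (major 3rd), C.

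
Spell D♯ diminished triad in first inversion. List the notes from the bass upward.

F-sharp A D-sharp

In root position, D♯ diminished triad is D-sharp–F-sharp–A.
First inversion puts the third (F-sharp) in the bass.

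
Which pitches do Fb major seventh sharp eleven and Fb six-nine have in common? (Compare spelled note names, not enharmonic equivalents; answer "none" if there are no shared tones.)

F-flat A-flat C-flat

Fb major seventh sharp eleven: F-flat A-flat C-flat E-flat B-flat
Fb six-nine: F-flat A-flat C-flat D-flat G-flat
Common to both → F-flat, A-flat, C-flat.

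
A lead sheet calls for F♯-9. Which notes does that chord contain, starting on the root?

F♯  A  C♯  E  G♯

Root F♯, quality minor ninth:
- root: F♯
- minor 3rd: A
- perfect 5th: C♯
- minor 7th: E
- major 9th: G♯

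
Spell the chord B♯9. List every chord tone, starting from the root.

B#, D##, F##, A#, C##

B♯9 is a dominant ninth built on B#.
Root: B#
Major 3rd (3rd): D##
Perfect 5th (5th): F##
Minor 7th (7th): A#
Major 9th (9th): C##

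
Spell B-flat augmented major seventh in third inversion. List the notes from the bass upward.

A  B-flat  D  F-sharp

B-flat augmented major seventh = B-flat–D–F-sharp–A; third inversion → seventh (A) lowest.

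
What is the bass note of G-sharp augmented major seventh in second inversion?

D-double-sharp

G-sharp augmented major seventh = G-sharp–B-sharp–D-double-sharp–F-double-sharp. Second inversion → fifth in the bass = D-double-sharp.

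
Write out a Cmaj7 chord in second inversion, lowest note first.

Cmaj7 = C–E–G–B; second inversion → fifth (G) lowest.

G, B, C, E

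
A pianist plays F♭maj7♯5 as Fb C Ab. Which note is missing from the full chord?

F♭maj7♯5 = Fb, Ab, C, Eb. The voicing lacks the 7th (major 7th), Eb.

Eb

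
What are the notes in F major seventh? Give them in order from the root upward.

F major seventh: major seventh on F.
- root: F
- major 3rd: A
- perfect 5th: C
- major 7th: E

F, A, C, E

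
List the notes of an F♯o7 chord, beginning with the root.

F# – A – C – Eb

F♯o7: diminished seventh on F#.
Root: F#
Minor 3rd (3rd): A
Diminished 5th (5th): C
Diminished 7th (7th): Eb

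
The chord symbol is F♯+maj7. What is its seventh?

E♯

Root of F♯+maj7 = F♯. The 7th is a major 7th: F♯ up a major 7th → E♯.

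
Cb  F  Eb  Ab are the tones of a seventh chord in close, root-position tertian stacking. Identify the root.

F

Arranged so that each adjacent pair is a third by letter name: F – Ab – Cb – Eb.
The bottom of that stack, F, is the root (this is F half-diminished seventh).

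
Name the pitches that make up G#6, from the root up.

G#6 is a major sixth built on G#.
G# — root
B# — major 3rd
D# — perfect 5th
E# — major 6th

G#  B#  D#  E#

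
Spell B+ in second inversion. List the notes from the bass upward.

F##, B, D#

In root position, B+ is B–D#–F##.
Second inversion puts the fifth (F##) in the bass.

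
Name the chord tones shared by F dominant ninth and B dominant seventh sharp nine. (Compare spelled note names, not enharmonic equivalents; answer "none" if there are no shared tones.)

A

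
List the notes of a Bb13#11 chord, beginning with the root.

Bb D F Ab C E G

Bb13#11 is a dominant thirteenth sharp eleven built on Bb.
- root: Bb
- major 3rd: D
- perfect 5th: F
- minor 7th: Ab
- major 9th: C
- augmented 11th: E
- major 13th: G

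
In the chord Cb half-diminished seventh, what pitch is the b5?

Root of Cb half-diminished seventh = C-flat. The 5th is a diminished 5th: C-flat up a diminished 5th → G-double-flat.

G-double-flat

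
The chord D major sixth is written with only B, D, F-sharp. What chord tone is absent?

D major sixth = D, F-sharp, A, B. The voicing lacks the 5th (perfect 5th), A.

A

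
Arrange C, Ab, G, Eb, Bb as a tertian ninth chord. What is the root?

Ab

Arranged so that each adjacent pair is a third by letter name: Ab – C – Eb – G – Bb.
The bottom of that stack, Ab, is the root (this is Ab major ninth).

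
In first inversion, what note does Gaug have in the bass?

B

Gaug = G–B–D#. First inversion → third in the bass = B.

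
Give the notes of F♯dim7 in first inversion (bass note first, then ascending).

In root position, F♯dim7 is F#–A–C–Eb.
First inversion puts the third (A) in the bass.

A  C  Eb  F#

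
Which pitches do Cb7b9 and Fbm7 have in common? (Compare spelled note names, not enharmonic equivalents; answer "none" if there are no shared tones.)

Cb7b9: Cb Eb Gb Bbb Dbb
Fbm7: Fb Abb Cb Ebb
Common to both → Cb.

Cb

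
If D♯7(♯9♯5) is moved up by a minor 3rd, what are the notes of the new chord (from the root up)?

A minor 3rd up from D# is F#, so the new chord is F# dominant seventh sharp nine sharp five.
- root: F#
- major 3rd: A#
- augmented 5th: C##
- minor 7th: E
- augmented 9th: G##

F#  A#  C##  E  G##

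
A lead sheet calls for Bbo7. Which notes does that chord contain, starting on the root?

Bb Db Fb Abb

Bbo7: diminished seventh on Bb.
Bb — root
Db — minor 3rd
Fb — diminished 5th
Abb — diminished 7th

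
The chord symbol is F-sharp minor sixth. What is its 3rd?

Root of F-sharp minor sixth = F-sharp. The 3rd is a minor 3rd: F-sharp up a minor 3rd → A.

A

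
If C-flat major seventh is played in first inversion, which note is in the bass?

C-flat major seventh = Cb–Eb–Gb–Bb. First inversion → third in the bass = Eb.

Eb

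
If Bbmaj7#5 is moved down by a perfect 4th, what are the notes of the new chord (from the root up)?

F, A, C#, E

Transposed root: Bb → F (perfect 4th down). So we spell F augmented major seventh:
F — root
A — major 3rd
C# — augmented 5th
E — major 7th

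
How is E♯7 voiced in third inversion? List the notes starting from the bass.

In root position, E♯7 is E♯–G𝄪–B♯–D♯.
Third inversion puts the seventh (D♯) in the bass.

D♯ E♯ G𝄪 B♯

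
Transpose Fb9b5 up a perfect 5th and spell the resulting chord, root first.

Cb Eb Gbb Bbb Db

A perfect 5th up from Fb is Cb, so the new chord is Cb dominant ninth flat five.
root → Cb
3rd (major 3rd) → Eb
5th (diminished 5th) → Gbb
7th (minor 7th) → Bbb
9th (major 9th) → Db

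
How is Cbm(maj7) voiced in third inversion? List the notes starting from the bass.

Bb, Cb, Ebb, Gb

Cbm(maj7) = Cb–Ebb–Gb–Bb; third inversion → seventh (Bb) lowest.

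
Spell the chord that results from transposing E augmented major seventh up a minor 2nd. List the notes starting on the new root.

F, A, C#, E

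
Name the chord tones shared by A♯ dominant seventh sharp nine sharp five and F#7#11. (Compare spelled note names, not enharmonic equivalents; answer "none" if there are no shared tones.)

A♯ dominant seventh sharp nine sharp five: A# C## E## G# B##
F#7#11: F# A# C# E B#
Common to both → A#.

A#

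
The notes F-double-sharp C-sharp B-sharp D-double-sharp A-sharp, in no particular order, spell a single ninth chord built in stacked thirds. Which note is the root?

Stacking in thirds gives B-sharp – D-double-sharp – F-double-sharp – A-sharp – C-sharp, so B-sharp is the root — B-sharp dominant seventh flat nine.

B-sharp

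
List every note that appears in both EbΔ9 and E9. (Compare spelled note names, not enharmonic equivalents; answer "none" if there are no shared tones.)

EbΔ9: Eb G Bb D F
E9: E G# B D F#
Common to both → D.

D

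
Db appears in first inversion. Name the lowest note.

Db = Db–F–Ab. First inversion → third in the bass = F.

F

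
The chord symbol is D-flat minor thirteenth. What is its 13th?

Bb

D-flat minor thirteenth is built on Db; its 13th is a major 13th above the root.
A sixth above D uses the letter B, and the major 13th above Db is Bb.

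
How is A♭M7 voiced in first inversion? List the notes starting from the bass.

In root position, A♭M7 is A♭–C–E♭–G.
First inversion puts the third (C) in the bass.

C, E♭, G, A♭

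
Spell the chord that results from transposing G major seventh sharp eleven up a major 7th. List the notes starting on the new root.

G up a major 7th → F#. New chord: F# major seventh sharp eleven.
root → F#
3rd (major 3rd) → A#
5th (perfect 5th) → C#
7th (major 7th) → E#
11th (augmented 11th) → B#

F# A# C# E# B#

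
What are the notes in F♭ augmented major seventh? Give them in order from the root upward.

F-flat – A-flat – C – E-flat

F♭ augmented major seventh: augmented major seventh on F-flat.
root → F-flat
3rd (major 3rd) → A-flat
5th (augmented 5th) → C
7th (major 7th) → E-flat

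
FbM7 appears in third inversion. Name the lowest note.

FbM7 = Fb–Ab–Cb–Eb. Third inversion → seventh in the bass = Eb.

Eb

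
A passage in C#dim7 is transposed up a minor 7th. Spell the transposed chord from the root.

B  D  F  A♭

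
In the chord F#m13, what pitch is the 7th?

E

Root of F#m13 = F#. The 7th is a minor 7th: F# up a minor 7th → E.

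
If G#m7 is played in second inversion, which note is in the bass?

D#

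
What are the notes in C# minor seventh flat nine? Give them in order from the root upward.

C# minor seventh flat nine is a minor seventh flat nine built on C#.
Root: C#
Minor 3rd (3rd): E
Perfect 5th (5th): G#
Minor 7th (7th): B
Minor 9th (9th): D

C#  E  G#  B  D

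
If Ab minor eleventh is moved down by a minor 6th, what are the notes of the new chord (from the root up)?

C  E-flat  G  B-flat  D  F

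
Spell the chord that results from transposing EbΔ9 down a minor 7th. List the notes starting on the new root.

Eb down a minor 7th → F. New chord: F major ninth.
Root: F
Major 3rd (3rd): A
Perfect 5th (5th): C
Major 7th (7th): E
Major 9th (9th): G

F – A – C – E – G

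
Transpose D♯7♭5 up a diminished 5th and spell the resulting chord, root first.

A  C#  Eb  G

D# up a diminished 5th → A. New chord: A dominant seventh flat five.
Root: A
Major 3rd (3rd): C#
Diminished 5th (5th): Eb
Minor 7th (7th): G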